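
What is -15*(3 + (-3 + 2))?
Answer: -30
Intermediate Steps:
-15*(3 + (-3 + 2)) = -15*(3 - 1) = -15*2 = -30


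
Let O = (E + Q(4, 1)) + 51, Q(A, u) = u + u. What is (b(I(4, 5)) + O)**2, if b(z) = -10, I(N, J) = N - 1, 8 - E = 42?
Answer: 81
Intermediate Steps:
E = -34 (E = 8 - 1*42 = 8 - 42 = -34)
I(N, J) = -1 + N
Q(A, u) = 2*u
O = 19 (O = (-34 + 2*1) + 51 = (-34 + 2) + 51 = -32 + 51 = 19)
(b(I(4, 5)) + O)**2 = (-10 + 19)**2 = 9**2 = 81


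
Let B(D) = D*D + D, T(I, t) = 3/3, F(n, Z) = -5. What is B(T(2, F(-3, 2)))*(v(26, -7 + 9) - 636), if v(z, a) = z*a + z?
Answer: -1116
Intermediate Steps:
T(I, t) = 1 (T(I, t) = 3*(1/3) = 1)
v(z, a) = z + a*z (v(z, a) = a*z + z = z + a*z)
B(D) = D + D**2 (B(D) = D**2 + D = D + D**2)
B(T(2, F(-3, 2)))*(v(26, -7 + 9) - 636) = (1*(1 + 1))*(26*(1 + (-7 + 9)) - 636) = (1*2)*(26*(1 + 2) - 636) = 2*(26*3 - 636) = 2*(78 - 636) = 2*(-558) = -1116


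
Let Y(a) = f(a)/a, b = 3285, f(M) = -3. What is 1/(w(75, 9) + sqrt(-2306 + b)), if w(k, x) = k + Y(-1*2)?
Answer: 306/19493 - 4*sqrt(979)/19493 ≈ 0.0092774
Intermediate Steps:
Y(a) = -3/a
w(k, x) = 3/2 + k (w(k, x) = k - 3/((-1*2)) = k - 3/(-2) = k - 3*(-1/2) = k + 3/2 = 3/2 + k)
1/(w(75, 9) + sqrt(-2306 + b)) = 1/((3/2 + 75) + sqrt(-2306 + 3285)) = 1/(153/2 + sqrt(979))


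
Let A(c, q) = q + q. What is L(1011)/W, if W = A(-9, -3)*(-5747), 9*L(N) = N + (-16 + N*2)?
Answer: 431/44334 ≈ 0.0097217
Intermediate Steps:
A(c, q) = 2*q
L(N) = -16/9 + N/3 (L(N) = (N + (-16 + N*2))/9 = (N + (-16 + 2*N))/9 = (-16 + 3*N)/9 = -16/9 + N/3)
W = 34482 (W = (2*(-3))*(-5747) = -6*(-5747) = 34482)
L(1011)/W = (-16/9 + (1/3)*1011)/34482 = (-16/9 + 337)*(1/34482) = (3017/9)*(1/34482) = 431/44334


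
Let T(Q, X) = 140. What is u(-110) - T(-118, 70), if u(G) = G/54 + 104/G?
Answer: -212329/1485 ≈ -142.98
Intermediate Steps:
u(G) = 104/G + G/54 (u(G) = G*(1/54) + 104/G = G/54 + 104/G = 104/G + G/54)
u(-110) - T(-118, 70) = (104/(-110) + (1/54)*(-110)) - 1*140 = (104*(-1/110) - 55/27) - 140 = (-52/55 - 55/27) - 140 = -4429/1485 - 140 = -212329/1485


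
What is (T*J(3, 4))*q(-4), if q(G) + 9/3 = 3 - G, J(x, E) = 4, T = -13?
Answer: -208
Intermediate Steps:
q(G) = -G (q(G) = -3 + (3 - G) = -G)
(T*J(3, 4))*q(-4) = (-13*4)*(-1*(-4)) = -52*4 = -208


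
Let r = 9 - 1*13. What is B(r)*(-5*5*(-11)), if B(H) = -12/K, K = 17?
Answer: -3300/17 ≈ -194.12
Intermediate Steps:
r = -4 (r = 9 - 13 = -4)
B(H) = -12/17
B(r)*(-5*5*(-11)) = -12*(-5*5)*(-11)/17 = -(-300)*(-11)/17 = -12/17*275 = -3300/17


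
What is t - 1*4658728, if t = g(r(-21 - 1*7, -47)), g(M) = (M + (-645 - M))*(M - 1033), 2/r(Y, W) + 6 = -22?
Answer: -55893557/14 ≈ -3.9924e+6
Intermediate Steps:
r(Y, W) = -1/14 (r(Y, W) = 2/(-6 - 22) = 2/(-28) = 2*(-1/28) = -1/14)
g(M) = 666285 - 645*M (g(M) = -645*(-1033 + M) = 666285 - 645*M)
t = 9328635/14 (t = 666285 - 645*(-1/14) = 666285 + 645/14 = 9328635/14 ≈ 6.6633e+5)
t - 1*4658728 = 9328635/14 - 1*4658728 = 9328635/14 - 4658728 = -55893557/14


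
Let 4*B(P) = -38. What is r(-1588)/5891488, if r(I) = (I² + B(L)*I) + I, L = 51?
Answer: 40891/95024 ≈ 0.43032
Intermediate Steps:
B(P) = -19/2 (B(P) = (¼)*(-38) = -19/2)
r(I) = I² - 17*I/2 (r(I) = (I² - 19*I/2) + I = I² - 17*I/2)
r(-1588)/5891488 = ((½)*(-1588)*(-17 + 2*(-1588)))/5891488 = ((½)*(-1588)*(-17 - 3176))*(1/5891488) = ((½)*(-1588)*(-3193))*(1/5891488) = 2535242*(1/5891488) = 40891/95024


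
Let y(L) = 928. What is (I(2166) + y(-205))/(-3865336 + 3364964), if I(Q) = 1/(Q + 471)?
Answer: -2447137/1319480964 ≈ -0.0018546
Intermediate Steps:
I(Q) = 1/(471 + Q)
(I(2166) + y(-205))/(-3865336 + 3364964) = (1/(471 + 2166) + 928)/(-3865336 + 3364964) = (1/2637 + 928)/(-500372) = (1/2637 + 928)*(-1/500372) = (2447137/2637)*(-1/500372) = -2447137/1319480964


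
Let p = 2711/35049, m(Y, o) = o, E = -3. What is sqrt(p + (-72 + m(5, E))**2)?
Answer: 2*sqrt(1727506818366)/35049 ≈ 75.000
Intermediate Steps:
p = 2711/35049 (p = 2711*(1/35049) = 2711/35049 ≈ 0.077349)
sqrt(p + (-72 + m(5, E))**2) = sqrt(2711/35049 + (-72 - 3)**2) = sqrt(2711/35049 + (-75)**2) = sqrt(2711/35049 + 5625) = sqrt(197153336/35049) = 2*sqrt(1727506818366)/35049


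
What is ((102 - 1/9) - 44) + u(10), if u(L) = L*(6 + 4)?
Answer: 1421/9 ≈ 157.89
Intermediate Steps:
u(L) = 10*L (u(L) = L*10 = 10*L)
((102 - 1/9) - 44) + u(10) = ((102 - 1/9) - 44) + 10*10 = ((102 - 1*⅑) - 44) + 100 = ((102 - ⅑) - 44) + 100 = (917/9 - 44) + 100 = 521/9 + 100 = 1421/9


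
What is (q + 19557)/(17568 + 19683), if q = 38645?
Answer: 58202/37251 ≈ 1.5624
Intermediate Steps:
(q + 19557)/(17568 + 19683) = (38645 + 19557)/(17568 + 19683) = 58202/37251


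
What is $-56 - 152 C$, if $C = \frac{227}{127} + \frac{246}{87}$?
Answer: $- \frac{2789792}{3683} \approx -757.48$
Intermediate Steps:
$C = \frac{16997}{3683}$ ($C = 227 \cdot \frac{1}{127} + 246 \cdot \frac{1}{87} = \frac{227}{127} + \frac{82}{29} = \frac{16997}{3683} \approx 4.615$)
$-56 - 152 C = -56 - \frac{2583544}{3683} = - \frac{2789792}{3683}$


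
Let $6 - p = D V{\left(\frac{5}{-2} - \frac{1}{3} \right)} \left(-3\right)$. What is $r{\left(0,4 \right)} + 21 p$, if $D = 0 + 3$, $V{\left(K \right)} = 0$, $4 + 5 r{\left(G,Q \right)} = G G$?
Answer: $\frac{626}{5} \approx 125.2$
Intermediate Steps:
$r{\left(G,Q \right)} = - \frac{4}{5} + \frac{G^{2}}{5}$ ($r{\left(G,Q \right)} = - \frac{4}{5} + \frac{G G}{5} = - \frac{4}{5} + \frac{G^{2}}{5}$)
$D = 3$
$p = 6$ ($p = 6 - 3 \cdot 0 \left(-3\right) = 6 - 0 \left(-3\right) = 6 - 0 = 6 + 0 = 6$)
$r{\left(0,4 \right)} + 21 p = \left(- \frac{4}{5} + \frac{0^{2}}{5}\right) + 21 \cdot 6 = \left(- \frac{4}{5} + \frac{1}{5} \cdot 0\right) + 126 = \left(- \frac{4}{5} + 0\right) + 126 = - \frac{4}{5} + 126 = \frac{626}{5}$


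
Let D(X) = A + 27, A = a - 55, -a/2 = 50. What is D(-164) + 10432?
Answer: 10304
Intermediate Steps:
a = -100 (a = -2*50 = -100)
A = -155 (A = -100 - 55 = -155)
D(X) = -128 (D(X) = -155 + 27 = -128)
D(-164) + 10432 = -128 + 10432 = 10304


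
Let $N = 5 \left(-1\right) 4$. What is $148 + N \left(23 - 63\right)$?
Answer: $948$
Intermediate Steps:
$N = -20$ ($N = \left(-5\right) 4 = -20$)
$148 + N \left(23 - 63\right) = 148 - 20 \left(23 - 63\right) = 148 - -800 = 148 + 800 = 948$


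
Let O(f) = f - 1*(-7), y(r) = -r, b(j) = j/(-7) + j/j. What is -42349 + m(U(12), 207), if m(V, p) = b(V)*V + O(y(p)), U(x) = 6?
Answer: -297837/7 ≈ -42548.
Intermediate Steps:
b(j) = 1 - j/7 (b(j) = j*(-1/7) + 1 = -j/7 + 1 = 1 - j/7)
O(f) = 7 + f (O(f) = f + 7 = 7 + f)
m(V, p) = 7 - p + V*(1 - V/7) (m(V, p) = (1 - V/7)*V + (7 - p) = V*(1 - V/7) + (7 - p) = 7 - p + V*(1 - V/7))
-42349 + m(U(12), 207) = -42349 + (7 + 6 - 1*207 - 1/7*6**2) = -42349 + (7 + 6 - 207 - 1/7*36) = -42349 + (7 + 6 - 207 - 36/7) = -42349 - 1394/7 = -297837/7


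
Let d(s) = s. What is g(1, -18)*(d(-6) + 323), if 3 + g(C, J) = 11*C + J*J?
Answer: 105244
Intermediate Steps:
g(C, J) = -3 + J**2 + 11*C (g(C, J) = -3 + (11*C + J*J) = -3 + (11*C + J**2) = -3 + (J**2 + 11*C) = -3 + J**2 + 11*C)
g(1, -18)*(d(-6) + 323) = (-3 + (-18)**2 + 11*1)*(-6 + 323) = (-3 + 324 + 11)*317 = 332*317 = 105244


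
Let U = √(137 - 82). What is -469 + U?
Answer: -469 + √55 ≈ -461.58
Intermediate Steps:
U = √55 ≈ 7.4162
-469 + U = -469 + √55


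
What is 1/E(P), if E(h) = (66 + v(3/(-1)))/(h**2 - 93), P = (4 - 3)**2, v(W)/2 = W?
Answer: -23/15 ≈ -1.5333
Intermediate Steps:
v(W) = 2*W
P = 1 (P = 1**2 = 1)
E(h) = 60/(-93 + h**2) (E(h) = (66 + 2*(3/(-1)))/(h**2 - 93) = (66 + 2*(3*(-1)))/(-93 + h**2) = (66 + 2*(-3))/(-93 + h**2) = (66 - 6)/(-93 + h**2) = 60/(-93 + h**2))
1/E(P) = 1/(60/(-93 + 1**2)) = 1/(60/(-93 + 1)) = 1/(60/(-92)) = 1/(60*(-1/92)) = 1/(-15/23) = -23/15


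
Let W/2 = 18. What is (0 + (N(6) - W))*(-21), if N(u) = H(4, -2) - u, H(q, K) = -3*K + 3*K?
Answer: 882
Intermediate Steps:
W = 36 (W = 2*18 = 36)
H(q, K) = 0
N(u) = -u (N(u) = 0 - u = -u)
(0 + (N(6) - W))*(-21) = (0 + (-1*6 - 1*36))*(-21) = (0 + (-6 - 36))*(-21) = (0 - 42)*(-21) = -42*(-21) = 882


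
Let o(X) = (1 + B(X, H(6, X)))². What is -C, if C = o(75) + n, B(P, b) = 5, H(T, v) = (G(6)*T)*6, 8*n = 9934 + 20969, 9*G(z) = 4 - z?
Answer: -31191/8 ≈ -3898.9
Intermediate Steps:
G(z) = 4/9 - z/9 (G(z) = (4 - z)/9 = 4/9 - z/9)
n = 30903/8 (n = (9934 + 20969)/8 = (⅛)*30903 = 30903/8 ≈ 3862.9)
H(T, v) = -4*T/3 (H(T, v) = ((4/9 - ⅑*6)*T)*6 = ((4/9 - ⅔)*T)*6 = -2*T/9*6 = -4*T/3)
o(X) = 36 (o(X) = (1 + 5)² = 6² = 36)
C = 31191/8 (C = 36 + 30903/8 = 31191/8 ≈ 3898.9)
-C = -1*31191/8 = -31191/8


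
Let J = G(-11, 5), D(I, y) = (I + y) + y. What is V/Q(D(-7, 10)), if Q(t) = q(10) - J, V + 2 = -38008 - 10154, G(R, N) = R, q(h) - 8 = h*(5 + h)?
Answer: -48164/169 ≈ -284.99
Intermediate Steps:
q(h) = 8 + h*(5 + h)
D(I, y) = I + 2*y
V = -48164 (V = -2 + (-38008 - 10154) = -2 - 48162 = -48164)
J = -11
Q(t) = 169 (Q(t) = (8 + 10² + 5*10) - 1*(-11) = (8 + 100 + 50) + 11 = 158 + 11 = 169)
V/Q(D(-7, 10)) = -48164/169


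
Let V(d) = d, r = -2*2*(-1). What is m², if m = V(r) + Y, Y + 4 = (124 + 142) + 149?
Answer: 172225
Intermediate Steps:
Y = 411 (Y = -4 + ((124 + 142) + 149) = -4 + (266 + 149) = -4 + 415 = 411)
r = 4 (r = -4*(-1) = 4)
m = 415 (m = 4 + 411 = 415)
m² = 415² = 172225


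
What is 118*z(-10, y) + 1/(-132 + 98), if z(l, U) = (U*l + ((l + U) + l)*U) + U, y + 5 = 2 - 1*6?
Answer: 1372103/34 ≈ 40356.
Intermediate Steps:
y = -9 (y = -5 + (2 - 1*6) = -5 + (2 - 6) = -5 - 4 = -9)
z(l, U) = U + U*l + U*(U + 2*l) (z(l, U) = (U*l + ((U + l) + l)*U) + U = (U*l + (U + 2*l)*U) + U = (U*l + U*(U + 2*l)) + U = U + U*l + U*(U + 2*l))
118*z(-10, y) + 1/(-132 + 98) = 118*(-9*(1 - 9 + 3*(-10))) + 1/(-132 + 98) = 118*(-9*(1 - 9 - 30)) + 1/(-34) = 118*(-9*(-38)) - 1/34 = 118*342 - 1/34 = 40356 - 1/34 = 1372103/34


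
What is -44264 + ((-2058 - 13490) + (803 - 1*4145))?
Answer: -63154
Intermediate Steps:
-44264 + ((-2058 - 13490) + (803 - 1*4145)) = -44264 + (-15548 + (803 - 4145)) = -44264 + (-15548 - 3342) = -44264 - 18890 = -63154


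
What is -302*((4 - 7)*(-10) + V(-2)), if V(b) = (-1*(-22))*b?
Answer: 4228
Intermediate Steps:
V(b) = 22*b
-302*((4 - 7)*(-10) + V(-2)) = -302*((4 - 7)*(-10) + 22*(-2)) = -302*(-3*(-10) - 44) = -302*(30 - 44) = -302*(-14) = 4228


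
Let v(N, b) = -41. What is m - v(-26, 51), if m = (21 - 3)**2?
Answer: 365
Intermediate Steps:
m = 324 (m = 18**2 = 324)
m - v(-26, 51) = 324 - 1*(-41) = 324 + 41 = 365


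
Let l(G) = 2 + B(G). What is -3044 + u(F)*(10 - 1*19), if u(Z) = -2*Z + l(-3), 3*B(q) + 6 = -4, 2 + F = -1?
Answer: -3086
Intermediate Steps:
F = -3 (F = -2 - 1 = -3)
B(q) = -10/3 (B(q) = -2 + (1/3)*(-4) = -2 - 4/3 = -10/3)
l(G) = -4/3 (l(G) = 2 - 10/3 = -4/3)
u(Z) = -4/3 - 2*Z (u(Z) = -2*Z - 4/3 = -4/3 - 2*Z)
-3044 + u(F)*(10 - 1*19) = -3044 + (-4/3 - 2*(-3))*(10 - 1*19) = -3044 + (-4/3 + 6)*(10 - 19) = -3044 + (14/3)*(-9) = -3044 - 42 = -3086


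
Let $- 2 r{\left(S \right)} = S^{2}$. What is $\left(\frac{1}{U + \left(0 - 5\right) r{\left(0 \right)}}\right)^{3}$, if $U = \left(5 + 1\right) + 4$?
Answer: $\frac{1}{1000} \approx 0.001$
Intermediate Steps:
$r{\left(S \right)} = - \frac{S^{2}}{2}$
$U = 10$ ($U = 6 + 4 = 10$)
$\left(\frac{1}{U + \left(0 - 5\right) r{\left(0 \right)}}\right)^{3} = \left(\frac{1}{10 + \left(0 - 5\right) \left(- \frac{0^{2}}{2}\right)}\right)^{3} = \left(\frac{1}{10 - 5 \left(\left(- \frac{1}{2}\right) 0\right)}\right)^{3} = \left(\frac{1}{10 - 0}\right)^{3} = \left(\frac{1}{10 + 0}\right)^{3} = \left(\frac{1}{10}\right)^{3} = \frac{1}{1000}$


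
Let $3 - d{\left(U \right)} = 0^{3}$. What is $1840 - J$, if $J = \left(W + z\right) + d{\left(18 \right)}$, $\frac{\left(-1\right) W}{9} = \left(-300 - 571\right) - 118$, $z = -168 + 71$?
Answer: $-6967$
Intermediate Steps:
$z = -97$
$W = 8901$ ($W = - 9 \left(\left(-300 - 571\right) - 118\right) = - 9 \left(-871 - 118\right) = \left(-9\right) \left(-989\right) = 8901$)
$d{\left(U \right)} = 3$ ($d{\left(U \right)} = 3 - 0^{3} = 3 - 0 = 3 + 0 = 3$)
$J = 8807$ ($J = \left(8901 - 97\right) + 3 = 8804 + 3 = 8807$)
$1840 - J = 1840 - 8807 = -6967$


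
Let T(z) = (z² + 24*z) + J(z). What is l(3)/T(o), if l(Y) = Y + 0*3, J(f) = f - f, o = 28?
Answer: 3/1456 ≈ 0.0020604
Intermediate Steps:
J(f) = 0
T(z) = z² + 24*z (T(z) = (z² + 24*z) + 0 = z² + 24*z)
l(Y) = Y (l(Y) = Y + 0 = Y)
l(3)/T(o) = 3/((28*(24 + 28))) = 3/((28*52)) = 3/1456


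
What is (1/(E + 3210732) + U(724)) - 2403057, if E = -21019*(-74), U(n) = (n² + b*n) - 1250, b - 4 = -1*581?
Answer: -10952008421301/4766138 ≈ -2.2979e+6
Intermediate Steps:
b = -577 (b = 4 - 1*581 = 4 - 581 = -577)
U(n) = -1250 + n² - 577*n (U(n) = (n² - 577*n) - 1250 = -1250 + n² - 577*n)
E = 1555406
(1/(E + 3210732) + U(724)) - 2403057 = (1/(1555406 + 3210732) + (-1250 + 724² - 577*724)) - 2403057 = (1/4766138 + (-1250 + 524176 - 417748)) - 2403057 = (1/4766138 + 105178) - 2403057 = 501292862565/4766138 - 2403057 = -10952008421301/4766138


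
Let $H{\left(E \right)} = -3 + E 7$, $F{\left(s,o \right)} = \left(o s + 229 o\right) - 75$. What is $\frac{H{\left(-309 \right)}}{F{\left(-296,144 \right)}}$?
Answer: $\frac{722}{3241} \approx 0.22277$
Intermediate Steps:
$F{\left(s,o \right)} = -75 + 229 o + o s$ ($F{\left(s,o \right)} = \left(229 o + o s\right) - 75 = -75 + 229 o + o s$)
$H{\left(E \right)} = -3 + 7 E$
$\frac{H{\left(-309 \right)}}{F{\left(-296,144 \right)}} = \frac{-3 + 7 \left(-309\right)}{-75 + 229 \cdot 144 + 144 \left(-296\right)} = \frac{-3 - 2163}{-75 + 32976 - 42624} = - \frac{2166}{-9723} = \left(-2166\right) \left(- \frac{1}{9723}\right) = \frac{722}{3241}$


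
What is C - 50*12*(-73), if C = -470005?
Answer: -426205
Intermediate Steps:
C - 50*12*(-73) = -470005 - 50*12*(-73) = -470005 - 600*(-73) = -470005 - 1*(-43800) = -470005 + 43800 = -426205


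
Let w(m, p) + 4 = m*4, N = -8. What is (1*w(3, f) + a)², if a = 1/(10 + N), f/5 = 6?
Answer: 289/4 ≈ 72.250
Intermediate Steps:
f = 30 (f = 5*6 = 30)
a = ½ (a = 1/(10 - 8) = 1/2 = ½ ≈ 0.50000)
w(m, p) = -4 + 4*m (w(m, p) = -4 + m*4 = -4 + 4*m)
(1*w(3, f) + a)² = (1*(-4 + 4*3) + ½)² = (1*(-4 + 12) + ½)² = (1*8 + ½)² = (8 + ½)² = (17/2)² = 289/4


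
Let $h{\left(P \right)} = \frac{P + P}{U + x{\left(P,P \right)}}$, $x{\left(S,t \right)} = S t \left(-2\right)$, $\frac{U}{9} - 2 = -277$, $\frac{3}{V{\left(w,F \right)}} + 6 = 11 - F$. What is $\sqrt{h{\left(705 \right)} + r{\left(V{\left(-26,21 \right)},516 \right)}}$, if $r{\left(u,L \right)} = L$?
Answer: $\frac{\sqrt{2277416115210}}{66435} \approx 22.716$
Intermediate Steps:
$V{\left(w,F \right)} = \frac{3}{5 - F}$ ($V{\left(w,F \right)} = \frac{3}{-6 - \left(-11 + F\right)} = \frac{3}{5 - F}$)
$U = -2475$ ($U = 18 + 9 \left(-277\right) = 18 - 2493 = -2475$)
$x{\left(S,t \right)} = - 2 S t$
$h{\left(P \right)} = \frac{2 P}{-2475 - 2 P^{2}}$ ($h{\left(P \right)} = \frac{P + P}{-2475 - 2 P P} = \frac{2 P}{-2475 - 2 P^{2}}$)
$\sqrt{h{\left(705 \right)} + r{\left(V{\left(-26,21 \right)},516 \right)}} = \sqrt{\left(-2\right) 705 \frac{1}{2475 + 2 \cdot 705^{2}} + 516} = \sqrt{\left(-2\right) 705 \frac{1}{2475 + 2 \cdot 497025} + 516} = \sqrt{\left(-2\right) 705 \frac{1}{2475 + 994050} + 516} = \sqrt{\left(-2\right) 705 \cdot \frac{1}{996525} + 516} = \sqrt{- \frac{94}{66435} + 516} = \sqrt{\frac{34280366}{66435}} = \frac{\sqrt{2277416115210}}{66435}$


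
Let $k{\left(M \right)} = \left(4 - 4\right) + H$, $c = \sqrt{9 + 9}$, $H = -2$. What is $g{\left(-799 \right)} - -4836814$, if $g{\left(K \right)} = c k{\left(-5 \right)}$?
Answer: $4836814 - 6 \sqrt{2} \approx 4.8368 \cdot 10^{6}$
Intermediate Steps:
$c = 3 \sqrt{2}$ ($c = \sqrt{18} = 3 \sqrt{2} \approx 4.2426$)
$k{\left(M \right)} = -2$ ($k{\left(M \right)} = \left(4 - 4\right) - 2 = 0 - 2 = -2$)
$g{\left(K \right)} = - 6 \sqrt{2}$ ($g{\left(K \right)} = 3 \sqrt{2} \left(-2\right) = - 6 \sqrt{2}$)
$g{\left(-799 \right)} - -4836814 = - 6 \sqrt{2} - -4836814 = - 6 \sqrt{2} + 4836814 = 4836814 - 6 \sqrt{2}$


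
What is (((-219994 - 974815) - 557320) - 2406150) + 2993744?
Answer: -1164535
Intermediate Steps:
(((-219994 - 974815) - 557320) - 2406150) + 2993744 = ((-1194809 - 557320) - 2406150) + 2993744 = (-1752129 - 2406150) + 2993744 = -4158279 + 2993744 = -1164535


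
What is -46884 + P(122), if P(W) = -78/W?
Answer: -2859963/61 ≈ -46885.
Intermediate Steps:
-46884 + P(122) = -46884 - 78/122 = -46884 - 78*1/122 = -46884 - 39/61 = -2859963/61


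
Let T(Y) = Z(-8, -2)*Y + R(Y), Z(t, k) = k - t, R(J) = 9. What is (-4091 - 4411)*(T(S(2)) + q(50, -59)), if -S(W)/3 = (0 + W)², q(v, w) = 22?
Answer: 348582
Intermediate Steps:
S(W) = -3*W² (S(W) = -3*(0 + W)² = -3*W²)
T(Y) = 9 + 6*Y (T(Y) = (-2 - 1*(-8))*Y + 9 = (-2 + 8)*Y + 9 = 6*Y + 9 = 9 + 6*Y)
(-4091 - 4411)*(T(S(2)) + q(50, -59)) = (-4091 - 4411)*((9 + 6*(-3*2²)) + 22) = -8502*((9 + 6*(-3*4)) + 22) = -8502*((9 + 6*(-12)) + 22) = -8502*((9 - 72) + 22) = -8502*(-63 + 22) = -8502*(-41) = 348582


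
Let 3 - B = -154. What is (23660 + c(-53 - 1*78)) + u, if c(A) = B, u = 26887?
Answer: 50704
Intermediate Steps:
B = 157 (B = 3 - 1*(-154) = 3 + 154 = 157)
c(A) = 157
(23660 + c(-53 - 1*78)) + u = (23660 + 157) + 26887 = 23817 + 26887 = 50704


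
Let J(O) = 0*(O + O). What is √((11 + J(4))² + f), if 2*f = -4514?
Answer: 2*I*√534 ≈ 46.217*I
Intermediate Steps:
J(O) = 0 (J(O) = 0*(2*O) = 0)
f = -2257 (f = (½)*(-4514) = -2257)
√((11 + J(4))² + f) = √((11 + 0)² - 2257) = √(11² - 2257) = √(121 - 2257) = √(-2136) = 2*I*√534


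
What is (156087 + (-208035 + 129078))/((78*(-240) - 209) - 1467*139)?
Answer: -38565/111421 ≈ -0.34612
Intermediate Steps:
(156087 + (-208035 + 129078))/((78*(-240) - 209) - 1467*139) = (156087 - 78957)/((-18720 - 209) - 203913) = 77130/(-18929 - 203913) = 77130/(-222842) = 77130*(-1/222842) = -38565/111421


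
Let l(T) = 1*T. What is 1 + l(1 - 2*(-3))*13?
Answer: 92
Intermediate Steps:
l(T) = T
1 + l(1 - 2*(-3))*13 = 1 + (1 - 2*(-3))*13 = 1 + (1 + 6)*13 = 1 + 7*13 = 1 + 91 = 92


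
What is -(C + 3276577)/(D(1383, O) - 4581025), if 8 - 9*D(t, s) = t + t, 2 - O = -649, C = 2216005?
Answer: 49433238/41231983 ≈ 1.1989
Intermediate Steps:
O = 651 (O = 2 - 1*(-649) = 2 + 649 = 651)
D(t, s) = 8/9 - 2*t/9 (D(t, s) = 8/9 - (t + t)/9 = 8/9 - 2*t/9)
-(C + 3276577)/(D(1383, O) - 4581025) = -(2216005 + 3276577)/((8/9 - 2/9*1383) - 4581025) = -5492582/((8/9 - 922/3) - 4581025) = -5492582/(-2758/9 - 4581025) = -5492582/(-41231983/9) = -5492582*(-9)/41231983 = -1*(-49433238/41231983) = 49433238/41231983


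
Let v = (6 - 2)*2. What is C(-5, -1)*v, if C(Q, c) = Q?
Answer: -40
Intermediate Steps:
v = 8 (v = 4*2 = 8)
C(-5, -1)*v = -5*8 = -40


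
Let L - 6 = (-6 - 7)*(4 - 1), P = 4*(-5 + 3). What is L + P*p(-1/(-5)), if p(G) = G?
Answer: -173/5 ≈ -34.600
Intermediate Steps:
P = -8 (P = 4*(-2) = -8)
L = -33 (L = 6 + (-6 - 7)*(4 - 1) = 6 - 13*3 = 6 - 39 = -33)
L + P*p(-1/(-5)) = -33 - (-8)/(-5) = -33 - (-8)*(-1)/5 = -33 - 8*1/5 = -33 - 8/5 = -173/5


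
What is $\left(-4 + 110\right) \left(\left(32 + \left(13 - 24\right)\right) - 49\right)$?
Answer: $-2968$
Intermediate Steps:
$\left(-4 + 110\right) \left(\left(32 + \left(13 - 24\right)\right) - 49\right) = 106 \left(\left(32 - 11\right) - 49\right) = 106 \left(21 - 49\right) = 106 \left(-28\right) = -2968$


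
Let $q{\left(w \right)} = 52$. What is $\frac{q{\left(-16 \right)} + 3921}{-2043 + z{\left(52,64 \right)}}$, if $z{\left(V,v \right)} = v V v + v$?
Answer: $\frac{3973}{211013} \approx 0.018828$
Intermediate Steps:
$z{\left(V,v \right)} = v + V v^{2}$ ($z{\left(V,v \right)} = V v v + v = V v^{2} + v = v + V v^{2}$)
$\frac{q{\left(-16 \right)} + 3921}{-2043 + z{\left(52,64 \right)}} = \frac{52 + 3921}{-2043 + 64 \left(1 + 52 \cdot 64\right)} = \frac{3973}{-2043 + 64 \left(1 + 3328\right)} = \frac{3973}{-2043 + 64 \cdot 3329} = \frac{3973}{-2043 + 213056} = \frac{3973}{211013}$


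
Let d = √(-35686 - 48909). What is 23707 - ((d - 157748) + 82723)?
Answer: 98732 - I*√84595 ≈ 98732.0 - 290.85*I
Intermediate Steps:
d = I*√84595 (d = √(-84595) = I*√84595 ≈ 290.85*I)
23707 - ((d - 157748) + 82723) = 23707 - ((I*√84595 - 157748) + 82723) = 23707 - ((-157748 + I*√84595) + 82723) = 23707 - (-75025 + I*√84595) = 23707 + (75025 - I*√84595) = 98732 - I*√84595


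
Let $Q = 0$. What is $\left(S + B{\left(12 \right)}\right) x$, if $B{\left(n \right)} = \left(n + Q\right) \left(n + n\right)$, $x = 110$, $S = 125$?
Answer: $45430$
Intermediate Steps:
$B{\left(n \right)} = 2 n^{2}$ ($B{\left(n \right)} = \left(n + 0\right) \left(n + n\right) = n 2 n = 2 n^{2}$)
$\left(S + B{\left(12 \right)}\right) x = \left(125 + 2 \cdot 12^{2}\right) 110 = \left(125 + 2 \cdot 144\right) 110 = \left(125 + 288\right) 110 = 413 \cdot 110 = 45430$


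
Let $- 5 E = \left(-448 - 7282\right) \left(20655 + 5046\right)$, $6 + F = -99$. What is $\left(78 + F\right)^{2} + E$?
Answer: $39734475$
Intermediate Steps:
$F = -105$ ($F = -6 - 99 = -105$)
$E = 39733746$ ($E = - \frac{\left(-448 - 7282\right) \left(20655 + 5046\right)}{5} = - \frac{\left(-7730\right) 25701}{5} = \left(- \frac{1}{5}\right) \left(-198668730\right) = 39733746$)
$\left(78 + F\right)^{2} + E = \left(78 - 105\right)^{2} + 39733746 = \left(-27\right)^{2} + 39733746 = 729 + 39733746 = 39734475$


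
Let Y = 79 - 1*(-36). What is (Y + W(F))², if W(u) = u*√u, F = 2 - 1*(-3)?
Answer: 13350 + 1150*√5 ≈ 15921.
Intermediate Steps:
F = 5 (F = 2 + 3 = 5)
Y = 115 (Y = 79 + 36 = 115)
W(u) = u^(3/2)
(Y + W(F))² = (115 + 5^(3/2))² = (115 + 5*√5)²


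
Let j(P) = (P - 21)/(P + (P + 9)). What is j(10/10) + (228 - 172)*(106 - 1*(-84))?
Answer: 117020/11 ≈ 10638.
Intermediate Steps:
j(P) = (-21 + P)/(9 + 2*P) (j(P) = (-21 + P)/(P + (9 + P)) = (-21 + P)/(9 + 2*P))
j(10/10) + (228 - 172)*(106 - 1*(-84)) = (-21 + 10/10)/(9 + 2*(10/10)) + (228 - 172)*(106 - 1*(-84)) = (-21 + 10*(1/10))/(9 + 2*(10*(1/10))) + 56*(106 + 84) = (-21 + 1)/(9 + 2*1) + 56*190 = -20/(9 + 2) + 10640 = -20/11 + 10640 = 117020/11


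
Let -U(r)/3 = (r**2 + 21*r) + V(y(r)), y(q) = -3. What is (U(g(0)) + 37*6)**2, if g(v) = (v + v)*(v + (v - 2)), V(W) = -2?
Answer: 51984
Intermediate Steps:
g(v) = 2*v*(-2 + 2*v) (g(v) = (2*v)*(v + (-2 + v)) = (2*v)*(-2 + 2*v) = 2*v*(-2 + 2*v))
U(r) = 6 - 63*r - 3*r**2 (U(r) = -3*((r**2 + 21*r) - 2) = -3*(-2 + r**2 + 21*r) = 6 - 63*r - 3*r**2)
(U(g(0)) + 37*6)**2 = ((6 - 252*0*(-1 + 0) - 3*(4*0*(-1 + 0))**2) + 37*6)**2 = ((6 - 252*0*(-1) - 3*(4*0*(-1))**2) + 222)**2 = ((6 - 63*0 - 3*0**2) + 222)**2 = ((6 + 0 - 3*0) + 222)**2 = ((6 + 0 + 0) + 222)**2 = (6 + 222)**2 = 228**2 = 51984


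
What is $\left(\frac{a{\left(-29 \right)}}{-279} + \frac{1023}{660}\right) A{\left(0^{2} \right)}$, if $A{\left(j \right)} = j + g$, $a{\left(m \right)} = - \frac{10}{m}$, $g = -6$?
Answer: $- \frac{250621}{26970} \approx -9.2926$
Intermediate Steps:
$A{\left(j \right)} = -6 + j$ ($A{\left(j \right)} = j - 6 = -6 + j$)
$\left(\frac{a{\left(-29 \right)}}{-279} + \frac{1023}{660}\right) A{\left(0^{2} \right)} = \left(\frac{\left(-10\right) \frac{1}{-29}}{-279} + \frac{1023}{660}\right) \left(-6 + 0^{2}\right) = \left(\left(-10\right) \left(- \frac{1}{29}\right) \left(- \frac{1}{279}\right) + 1023 \cdot \frac{1}{660}\right) \left(-6 + 0\right) = \left(\frac{10}{29} \left(- \frac{1}{279}\right) + \frac{31}{20}\right) \left(-6\right) = \left(- \frac{10}{8091} + \frac{31}{20}\right) \left(-6\right) = \frac{250621}{161820} \left(-6\right) = - \frac{250621}{26970}$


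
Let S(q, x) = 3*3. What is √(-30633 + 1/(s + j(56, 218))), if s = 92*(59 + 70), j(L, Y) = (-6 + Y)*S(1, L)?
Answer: I*√363342178227/3444 ≈ 175.02*I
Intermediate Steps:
S(q, x) = 9
j(L, Y) = -54 + 9*Y (j(L, Y) = (-6 + Y)*9 = -54 + 9*Y)
s = 11868 (s = 92*129 = 11868)
√(-30633 + 1/(s + j(56, 218))) = √(-30633 + 1/(11868 + (-54 + 9*218))) = √(-30633 + 1/(11868 + (-54 + 1962))) = √(-30633 + 1/(11868 + 1908)) = √(-30633 + 1/13776) = √(-422000207/13776) = I*√363342178227/3444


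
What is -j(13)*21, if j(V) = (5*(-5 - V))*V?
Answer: 24570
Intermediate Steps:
j(V) = V*(-25 - 5*V) (j(V) = (-25 - 5*V)*V = V*(-25 - 5*V))
-j(13)*21 = -(-5*13*(5 + 13))*21 = -(-5*13*18)*21 = -(-1170)*21 = -1*(-24570) = 24570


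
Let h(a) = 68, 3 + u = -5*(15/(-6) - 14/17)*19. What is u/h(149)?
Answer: 10633/2312 ≈ 4.5990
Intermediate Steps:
u = 10633/34 (u = -3 - 5*(15/(-6) - 14/17)*19 = -3 - 5*(15*(-⅙) - 14*1/17)*19 = -3 - 5*(-5/2 - 14/17)*19 = -3 - 5*(-113/34)*19 = -3 + (565/34)*19 = -3 + 10735/34 = 10633/34 ≈ 312.74)
u/h(149) = (10633/34)/68 = (10633/34)*(1/68) = 10633/2312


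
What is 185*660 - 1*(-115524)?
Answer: 237624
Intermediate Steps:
185*660 - 1*(-115524) = 122100 + 115524 = 237624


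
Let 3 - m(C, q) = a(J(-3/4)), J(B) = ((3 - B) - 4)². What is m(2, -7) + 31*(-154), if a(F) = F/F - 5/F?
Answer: -4692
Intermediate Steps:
J(B) = (-1 - B)²
a(F) = 1 - 5/F
m(C, q) = 82 (m(C, q) = 3 - (-5 + (1 - 3/4)²)/((1 - 3/4)²) = 3 - (-5 + (1 - 3*¼)²)/((1 - 3*¼)²) = 3 - (-5 + (1 - ¾)²)/((1 - ¾)²) = 3 - (-5 + (¼)²)/((¼)²) = 3 - (-5 + 1/16)/1/16 = 3 - 16*(-79)/16 = 3 - 1*(-79) = 3 + 79 = 82)
m(2, -7) + 31*(-154) = 82 + 31*(-154) = 82 - 4774 = -4692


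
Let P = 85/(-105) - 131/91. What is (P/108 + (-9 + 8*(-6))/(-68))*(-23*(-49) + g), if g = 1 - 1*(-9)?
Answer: 155279711/167076 ≈ 929.40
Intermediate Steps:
g = 10 (g = 1 + 9 = 10)
P = -614/273 (P = 85*(-1/105) - 131*1/91 = -17/21 - 131/91 = -614/273 ≈ -2.2491)
(P/108 + (-9 + 8*(-6))/(-68))*(-23*(-49) + g) = (-614/273/108 + (-9 + 8*(-6))/(-68))*(-23*(-49) + 10) = (-614/273*1/108 + (-9 - 48)*(-1/68))*(1127 + 10) = (-307/14742 - 57*(-1/68))*1137 = (-307/14742 + 57/68)*1137 = (409709/501228)*1137 = 155279711/167076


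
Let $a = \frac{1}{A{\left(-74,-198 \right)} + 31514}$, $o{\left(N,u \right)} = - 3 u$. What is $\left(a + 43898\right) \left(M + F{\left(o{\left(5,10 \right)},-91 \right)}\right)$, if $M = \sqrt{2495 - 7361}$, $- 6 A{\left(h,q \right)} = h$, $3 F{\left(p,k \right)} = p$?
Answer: $- \frac{41518289450}{94579} + \frac{4151828945 i \sqrt{4866}}{94579} \approx -4.3898 \cdot 10^{5} + 3.0622 \cdot 10^{6} i$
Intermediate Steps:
$F{\left(p,k \right)} = \frac{p}{3}$
$A{\left(h,q \right)} = - \frac{h}{6}$
$M = i \sqrt{4866}$ ($M = \sqrt{-4866} = i \sqrt{4866} \approx 69.757 i$)
$a = \frac{3}{94579}$ ($a = \frac{1}{\left(- \frac{1}{6}\right) \left(-74\right) + 31514} = \frac{1}{\frac{37}{3} + 31514} = \frac{1}{\frac{94579}{3}} = \frac{3}{94579} \approx 3.172 \cdot 10^{-5}$)
$\left(a + 43898\right) \left(M + F{\left(o{\left(5,10 \right)},-91 \right)}\right) = \left(\frac{3}{94579} + 43898\right) \left(i \sqrt{4866} + \frac{\left(-3\right) 10}{3}\right) = \frac{4151828945 \left(i \sqrt{4866} + \frac{1}{3} \left(-30\right)\right)}{94579} = \frac{4151828945 \left(i \sqrt{4866} - 10\right)}{94579} = \frac{4151828945 \left(-10 + i \sqrt{4866}\right)}{94579} = - \frac{41518289450}{94579} + \frac{4151828945 i \sqrt{4866}}{94579}$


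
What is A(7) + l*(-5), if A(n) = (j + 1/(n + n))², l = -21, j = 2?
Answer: 21421/196 ≈ 109.29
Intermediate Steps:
A(n) = (2 + 1/(2*n))² (A(n) = (2 + 1/(n + n))² = (2 + 1/(2*n))²)
A(7) + l*(-5) = (¼)*(1 + 4*7)²/7² - 21*(-5) = (¼)*(1/49)*(1 + 28)² + 105 = (¼)*(1/49)*29² + 105 = (¼)*(1/49)*841 + 105 = 841/196 + 105 = 21421/196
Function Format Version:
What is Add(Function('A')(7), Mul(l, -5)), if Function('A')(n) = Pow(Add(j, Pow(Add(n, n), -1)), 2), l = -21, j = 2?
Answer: Rational(21421, 196) ≈ 109.29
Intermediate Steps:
Function('A')(n) = Pow(Add(2, Mul(Rational(1, 2), Pow(n, -1))), 2) (Function('A')(n) = Pow(Add(2, Pow(Add(n, n), -1)), 2) = Pow(Add(2, Pow(Mul(2, n), -1)), 2) = Pow(Add(2, Mul(Rational(1, 2), Pow(n, -1))), 2))
Add(Function('A')(7), Mul(l, -5)) = Add(Mul(Rational(1, 4), Pow(7, -2), Pow(Add(1, Mul(4, 7)), 2)), Mul(-21, -5)) = Add(Mul(Rational(1, 4), Rational(1, 49), Pow(Add(1, 28), 2)), 105) = Add(Mul(Rational(1, 4), Rational(1, 49), Pow(29, 2)), 105) = Add(Mul(Rational(1, 4), Rational(1, 49), 841), 105) = Add(Rational(841, 196), 105) = Rational(21421, 196)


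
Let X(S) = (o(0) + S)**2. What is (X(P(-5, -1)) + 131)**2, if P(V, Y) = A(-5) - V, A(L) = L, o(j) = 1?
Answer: 17424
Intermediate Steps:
P(V, Y) = -5 - V
X(S) = (1 + S)**2
(X(P(-5, -1)) + 131)**2 = ((1 + (-5 - 1*(-5)))**2 + 131)**2 = ((1 + (-5 + 5))**2 + 131)**2 = ((1 + 0)**2 + 131)**2 = (1**2 + 131)**2 = (1 + 131)**2 = 132**2 = 17424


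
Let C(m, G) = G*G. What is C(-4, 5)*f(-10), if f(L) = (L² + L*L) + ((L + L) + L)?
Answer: 4250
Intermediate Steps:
C(m, G) = G²
f(L) = 2*L² + 3*L (f(L) = (L² + L²) + (2*L + L) = 2*L² + 3*L)
C(-4, 5)*f(-10) = 5²*(-10*(3 + 2*(-10))) = 25*(-10*(3 - 20)) = 25*(-10*(-17)) = 25*170 = 4250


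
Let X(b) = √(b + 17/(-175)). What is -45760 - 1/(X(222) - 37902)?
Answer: -11503983541201070/251398241867 + 5*√271831/251398241867 ≈ -45760.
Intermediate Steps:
X(b) = √(-17/175 + b) (X(b) = √(b + 17*(-1/175)) = √(b - 17/175) = √(-17/175 + b))
-45760 - 1/(X(222) - 37902) = -45760 - 1/(√(-119 + 1225*222)/35 - 37902) = -45760 - 1/(√(-119 + 271950)/35 - 37902) = -45760 - 1/(√271831/35 - 37902) = -45760 - 1/(-37902 + √271831/35)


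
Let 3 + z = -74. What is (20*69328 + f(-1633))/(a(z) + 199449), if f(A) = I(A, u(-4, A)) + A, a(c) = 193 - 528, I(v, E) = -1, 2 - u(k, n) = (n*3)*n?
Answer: 692463/99557 ≈ 6.9554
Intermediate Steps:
z = -77 (z = -3 - 74 = -77)
u(k, n) = 2 - 3*n**2 (u(k, n) = 2 - n*3*n = 2 - 3*n*n = 2 - 3*n**2)
a(c) = -335
f(A) = -1 + A
(20*69328 + f(-1633))/(a(z) + 199449) = (20*69328 + (-1 - 1633))/(-335 + 199449) = (1386560 - 1634)/199114 = 1384926*(1/199114) = 692463/99557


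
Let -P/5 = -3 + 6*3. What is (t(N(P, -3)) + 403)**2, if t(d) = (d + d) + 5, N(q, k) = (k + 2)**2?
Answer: 168100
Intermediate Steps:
P = -75 (P = -5*(-3 + 6*3) = -5*(-3 + 18) = -5*15 = -75)
N(q, k) = (2 + k)**2
t(d) = 5 + 2*d (t(d) = 2*d + 5 = 5 + 2*d)
(t(N(P, -3)) + 403)**2 = ((5 + 2*(2 - 3)**2) + 403)**2 = ((5 + 2*(-1)**2) + 403)**2 = ((5 + 2*1) + 403)**2 = ((5 + 2) + 403)**2 = (7 + 403)**2 = 410**2 = 168100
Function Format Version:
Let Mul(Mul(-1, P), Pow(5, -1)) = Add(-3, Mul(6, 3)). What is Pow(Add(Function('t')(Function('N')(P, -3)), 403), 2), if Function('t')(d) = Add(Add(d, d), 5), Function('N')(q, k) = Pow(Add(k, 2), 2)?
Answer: 168100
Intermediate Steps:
P = -75 (P = Mul(-5, Add(-3, Mul(6, 3))) = Mul(-5, Add(-3, 18)) = Mul(-5, 15) = -75)
Function('N')(q, k) = Pow(Add(2, k), 2)
Function('t')(d) = Add(5, Mul(2, d)) (Function('t')(d) = Add(Mul(2, d), 5) = Add(5, Mul(2, d)))
Pow(Add(Function('t')(Function('N')(P, -3)), 403), 2) = Pow(Add(Add(5, Mul(2, Pow(Add(2, -3), 2))), 403), 2) = Pow(Add(Add(5, Mul(2, Pow(-1, 2))), 403), 2) = Pow(Add(Add(5, Mul(2, 1)), 403), 2) = Pow(Add(Add(5, 2), 403), 2) = Pow(Add(7, 403), 2) = Pow(410, 2) = 168100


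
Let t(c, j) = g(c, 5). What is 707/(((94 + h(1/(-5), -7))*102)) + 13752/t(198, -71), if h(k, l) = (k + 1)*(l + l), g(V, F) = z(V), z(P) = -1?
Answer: -580715921/42228 ≈ -13752.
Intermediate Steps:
g(V, F) = -1
h(k, l) = 2*l*(1 + k) (h(k, l) = (1 + k)*(2*l) = 2*l*(1 + k))
t(c, j) = -1
707/(((94 + h(1/(-5), -7))*102)) + 13752/t(198, -71) = 707/(((94 + 2*(-7)*(1 + 1/(-5)))*102)) + 13752/(-1) = 707/(((94 + 2*(-7)*(1 - 1/5))*102)) + 13752*(-1) = 707/(((94 + 2*(-7)*(4/5))*102)) - 13752 = 707/(((94 - 56/5)*102)) - 13752 = 707/(((414/5)*102)) - 13752 = 707/(42228/5) - 13752 = 707*(5/42228) - 13752 = 3535/42228 - 13752 = -580715921/42228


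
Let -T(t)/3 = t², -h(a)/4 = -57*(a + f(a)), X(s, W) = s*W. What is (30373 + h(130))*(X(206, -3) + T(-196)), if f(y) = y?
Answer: -10387734498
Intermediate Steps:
X(s, W) = W*s
h(a) = 456*a (h(a) = -(-228)*(a + a) = -(-228)*2*a = -(-456)*a = 456*a)
T(t) = -3*t²
(30373 + h(130))*(X(206, -3) + T(-196)) = (30373 + 456*130)*(-3*206 - 3*(-196)²) = (30373 + 59280)*(-618 - 3*38416) = 89653*(-618 - 115248) = 89653*(-115866) = -10387734498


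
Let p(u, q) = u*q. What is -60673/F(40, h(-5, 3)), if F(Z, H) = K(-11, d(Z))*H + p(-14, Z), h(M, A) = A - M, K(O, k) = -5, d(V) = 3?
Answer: 60673/600 ≈ 101.12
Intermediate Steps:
p(u, q) = q*u
F(Z, H) = -14*Z - 5*H (F(Z, H) = -5*H + Z*(-14) = -5*H - 14*Z = -14*Z - 5*H)
-60673/F(40, h(-5, 3)) = -60673/(-14*40 - 5*(3 - 1*(-5))) = -60673/(-560 - 5*(3 + 5)) = -60673/(-560 - 5*8) = -60673/(-560 - 40) = -60673/(-600) = -60673*(-1/600) = 60673/600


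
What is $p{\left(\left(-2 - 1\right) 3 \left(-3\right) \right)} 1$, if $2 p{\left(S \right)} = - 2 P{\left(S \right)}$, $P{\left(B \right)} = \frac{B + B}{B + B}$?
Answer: $-1$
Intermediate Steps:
$P{\left(B \right)} = 1$ ($P{\left(B \right)} = \frac{2 B}{2 B} = 2 B \frac{1}{2 B} = 1$)
$p{\left(S \right)} = -1$ ($p{\left(S \right)} = \frac{\left(-2\right) 1}{2} = \frac{1}{2} \left(-2\right) = -1$)
$p{\left(\left(-2 - 1\right) 3 \left(-3\right) \right)} 1 = \left(-1\right) 1 = -1$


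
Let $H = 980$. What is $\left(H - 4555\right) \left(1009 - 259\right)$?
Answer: $-2681250$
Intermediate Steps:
$\left(H - 4555\right) \left(1009 - 259\right) = \left(980 - 4555\right) \left(1009 - 259\right) = \left(-3575\right) 750 = -2681250$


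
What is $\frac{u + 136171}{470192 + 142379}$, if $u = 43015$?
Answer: $\frac{179186}{612571} \approx 0.29251$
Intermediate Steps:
$\frac{u + 136171}{470192 + 142379} = \frac{43015 + 136171}{470192 + 142379} = \frac{179186}{612571}$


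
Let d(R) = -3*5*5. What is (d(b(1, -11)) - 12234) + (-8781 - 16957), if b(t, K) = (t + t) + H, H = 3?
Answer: -38047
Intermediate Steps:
b(t, K) = 3 + 2*t (b(t, K) = (t + t) + 3 = 2*t + 3 = 3 + 2*t)
d(R) = -75 (d(R) = -15*5 = -75)
(d(b(1, -11)) - 12234) + (-8781 - 16957) = (-75 - 12234) + (-8781 - 16957) = -12309 - 25738 = -38047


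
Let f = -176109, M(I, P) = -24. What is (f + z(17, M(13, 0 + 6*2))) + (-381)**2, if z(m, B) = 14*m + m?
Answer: -30693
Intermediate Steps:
z(m, B) = 15*m
(f + z(17, M(13, 0 + 6*2))) + (-381)**2 = (-176109 + 15*17) + (-381)**2 = (-176109 + 255) + 145161 = -175854 + 145161 = -30693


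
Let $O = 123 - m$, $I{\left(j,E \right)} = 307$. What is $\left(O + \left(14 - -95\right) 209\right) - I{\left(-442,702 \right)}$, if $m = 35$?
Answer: $22562$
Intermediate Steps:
$O = 88$ ($O = 123 - 35 = 88$)
$\left(O + \left(14 - -95\right) 209\right) - I{\left(-442,702 \right)} = \left(88 + \left(14 - -95\right) 209\right) - 307 = \left(88 + \left(14 + 95\right) 209\right) - 307 = \left(88 + 109 \cdot 209\right) - 307 = \left(88 + 22781\right) - 307 = 22869 - 307 = 22562$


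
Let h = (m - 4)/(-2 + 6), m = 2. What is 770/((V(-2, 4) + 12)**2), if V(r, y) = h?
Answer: 3080/529 ≈ 5.8223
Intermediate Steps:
h = -1/2 (h = (2 - 4)/(-2 + 6) = -2/4 = -2*1/4 = -1/2 ≈ -0.50000)
V(r, y) = -1/2
770/((V(-2, 4) + 12)**2) = 770/((-1/2 + 12)**2) = 770/((23/2)**2) = 770/(529/4) = 770*(4/529) = 3080/529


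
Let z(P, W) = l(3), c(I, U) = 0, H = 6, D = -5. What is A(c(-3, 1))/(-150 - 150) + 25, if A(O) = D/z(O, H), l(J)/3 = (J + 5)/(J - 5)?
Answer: 17999/720 ≈ 24.999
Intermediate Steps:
l(J) = 3*(5 + J)/(-5 + J) (l(J) = 3*((J + 5)/(J - 5)) = 3*((5 + J)/(-5 + J)) = 3*(5 + J)/(-5 + J))
z(P, W) = -12 (z(P, W) = 3*(5 + 3)/(-5 + 3) = 3*8/(-2) = 3*(-½)*8 = -12)
A(O) = 5/12 (A(O) = -5/(-12) = -5*(-1/12) = 5/12)
A(c(-3, 1))/(-150 - 150) + 25 = (5/12)/(-150 - 150) + 25 = (5/12)/(-300) + 25 = -1/300*5/12 + 25 = -1/720 + 25 = 17999/720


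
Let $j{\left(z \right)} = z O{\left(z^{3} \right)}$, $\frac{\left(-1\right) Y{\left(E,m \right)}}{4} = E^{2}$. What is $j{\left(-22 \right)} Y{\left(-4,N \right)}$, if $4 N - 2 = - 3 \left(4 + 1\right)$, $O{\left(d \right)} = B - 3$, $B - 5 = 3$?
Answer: $7040$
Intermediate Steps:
$B = 8$ ($B = 5 + 3 = 8$)
$O{\left(d \right)} = 5$ ($O{\left(d \right)} = 8 - 3 = 5$)
$N = - \frac{13}{4}$ ($N = \frac{1}{2} + \frac{\left(-3\right) \left(4 + 1\right)}{4} = \frac{1}{2} + \frac{\left(-3\right) 5}{4} = \frac{1}{2} + \frac{1}{4} \left(-15\right) = \frac{1}{2} - \frac{15}{4} = - \frac{13}{4} \approx -3.25$)
$Y{\left(E,m \right)} = - 4 E^{2}$
$j{\left(z \right)} = 5 z$ ($j{\left(z \right)} = z 5 = 5 z$)
$j{\left(-22 \right)} Y{\left(-4,N \right)} = 5 \left(-22\right) \left(- 4 \left(-4\right)^{2}\right) = - 110 \left(\left(-4\right) 16\right) = \left(-110\right) \left(-64\right) = 7040$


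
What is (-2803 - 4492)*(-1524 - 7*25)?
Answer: 12394205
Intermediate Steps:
(-2803 - 4492)*(-1524 - 7*25) = -7295*(-1524 - 175) = -7295*(-1699) = 12394205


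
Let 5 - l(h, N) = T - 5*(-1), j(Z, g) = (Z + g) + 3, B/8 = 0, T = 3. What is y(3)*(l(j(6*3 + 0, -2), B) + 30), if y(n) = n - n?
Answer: 0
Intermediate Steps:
B = 0 (B = 8*0 = 0)
y(n) = 0
j(Z, g) = 3 + Z + g
l(h, N) = -3 (l(h, N) = 5 - (3 - 5*(-1)) = 5 - (3 - 1*(-5)) = 5 - (3 + 5) = 5 - 1*8 = 5 - 8 = -3)
y(3)*(l(j(6*3 + 0, -2), B) + 30) = 0*(-3 + 30) = 0*27 = 0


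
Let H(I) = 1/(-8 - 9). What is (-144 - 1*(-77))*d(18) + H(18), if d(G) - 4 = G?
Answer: -25059/17 ≈ -1474.1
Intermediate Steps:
d(G) = 4 + G
H(I) = -1/17 (H(I) = 1/(-17) = -1/17)
(-144 - 1*(-77))*d(18) + H(18) = (-144 - 1*(-77))*(4 + 18) - 1/17 = (-144 + 77)*22 - 1/17 = -67*22 - 1/17 = -1474 - 1/17 = -25059/17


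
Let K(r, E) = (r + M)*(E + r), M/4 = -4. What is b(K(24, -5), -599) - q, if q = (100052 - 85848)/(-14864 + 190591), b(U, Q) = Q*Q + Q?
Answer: 62945748650/175727 ≈ 3.5820e+5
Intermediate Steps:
M = -16 (M = 4*(-4) = -16)
K(r, E) = (-16 + r)*(E + r) (K(r, E) = (r - 16)*(E + r) = (-16 + r)*(E + r))
b(U, Q) = Q + Q² (b(U, Q) = Q² + Q = Q + Q²)
q = 14204/175727 ≈ 0.080830
b(K(24, -5), -599) - q = -599*(1 - 599) - 1*14204/175727 = -599*(-598) - 14204/175727 = 358202 - 14204/175727 = 62945748650/175727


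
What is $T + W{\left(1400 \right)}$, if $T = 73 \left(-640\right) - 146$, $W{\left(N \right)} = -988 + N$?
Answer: $-46454$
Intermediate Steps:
$T = -46866$ ($T = -46720 - 146 = -46866$)
$T + W{\left(1400 \right)} = -46866 + \left(-988 + 1400\right) = -46866 + 412 = -46454$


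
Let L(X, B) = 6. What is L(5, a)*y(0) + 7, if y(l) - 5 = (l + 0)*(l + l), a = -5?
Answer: 37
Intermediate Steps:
y(l) = 5 + 2*l² (y(l) = 5 + (l + 0)*(l + l) = 5 + l*(2*l) = 5 + 2*l²)
L(5, a)*y(0) + 7 = 6*(5 + 2*0²) + 7 = 6*(5 + 2*0) + 7 = 6*(5 + 0) + 7 = 6*5 + 7 = 30 + 7 = 37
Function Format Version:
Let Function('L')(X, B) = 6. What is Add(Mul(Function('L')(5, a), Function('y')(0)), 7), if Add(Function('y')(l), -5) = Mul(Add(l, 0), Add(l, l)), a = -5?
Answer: 37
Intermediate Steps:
Function('y')(l) = Add(5, Mul(2, Pow(l, 2))) (Function('y')(l) = Add(5, Mul(Add(l, 0), Add(l, l))) = Add(5, Mul(l, Mul(2, l))) = Add(5, Mul(2, Pow(l, 2))))
Add(Mul(Function('L')(5, a), Function('y')(0)), 7) = Add(Mul(6, Add(5, Mul(2, Pow(0, 2)))), 7) = Add(Mul(6, Add(5, Mul(2, 0))), 7) = Add(Mul(6, Add(5, 0)), 7) = Add(Mul(6, 5), 7) = Add(30, 7) = 37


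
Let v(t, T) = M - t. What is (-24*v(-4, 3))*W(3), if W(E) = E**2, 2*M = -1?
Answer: -756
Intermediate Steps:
M = -1/2 (M = (1/2)*(-1) = -1/2 ≈ -0.50000)
v(t, T) = -1/2 - t
(-24*v(-4, 3))*W(3) = -24*(-1/2 - 1*(-4))*3**2 = -24*(-1/2 + 4)*9 = -24*7/2*9 = -84*9 = -756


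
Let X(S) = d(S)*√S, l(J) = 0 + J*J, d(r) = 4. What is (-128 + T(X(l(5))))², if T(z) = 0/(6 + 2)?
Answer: 16384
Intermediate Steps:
l(J) = J² (l(J) = 0 + J² = J²)
X(S) = 4*√S
T(z) = 0 (T(z) = 0/8 = 0*(⅛) = 0)
(-128 + T(X(l(5))))² = (-128 + 0)² = (-128)² = 16384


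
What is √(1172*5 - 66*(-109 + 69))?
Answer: 10*√85 ≈ 92.195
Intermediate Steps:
√(1172*5 - 66*(-109 + 69)) = √(5860 - 66*(-40)) = √(5860 + 2640) = √8500 = 10*√85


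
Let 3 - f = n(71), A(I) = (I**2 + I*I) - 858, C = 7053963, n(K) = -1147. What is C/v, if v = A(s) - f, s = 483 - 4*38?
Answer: 7053963/217114 ≈ 32.490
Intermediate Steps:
s = 331 (s = 483 - 152 = 331)
A(I) = -858 + 2*I**2 (A(I) = (I**2 + I**2) - 858 = 2*I**2 - 858 = -858 + 2*I**2)
f = 1150 (f = 3 - 1*(-1147) = 3 + 1147 = 1150)
v = 217114 (v = (-858 + 2*331**2) - 1*1150 = (-858 + 2*109561) - 1150 = (-858 + 219122) - 1150 = 218264 - 1150 = 217114)
C/v = 7053963/217114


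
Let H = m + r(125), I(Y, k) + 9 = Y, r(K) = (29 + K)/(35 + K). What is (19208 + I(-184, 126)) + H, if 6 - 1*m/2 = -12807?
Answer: 3571357/80 ≈ 44642.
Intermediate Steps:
r(K) = (29 + K)/(35 + K)
m = 25626 (m = 12 - 2*(-12807) = 12 + 25614 = 25626)
I(Y, k) = -9 + Y
H = 2050157/80 (H = 25626 + (29 + 125)/(35 + 125) = 25626 + 154/160 = 25626 + (1/160)*154 = 25626 + 77/80 = 2050157/80 ≈ 25627.)
(19208 + I(-184, 126)) + H = (19208 + (-9 - 184)) + 2050157/80 = (19208 - 193) + 2050157/80 = 19015 + 2050157/80 = 3571357/80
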